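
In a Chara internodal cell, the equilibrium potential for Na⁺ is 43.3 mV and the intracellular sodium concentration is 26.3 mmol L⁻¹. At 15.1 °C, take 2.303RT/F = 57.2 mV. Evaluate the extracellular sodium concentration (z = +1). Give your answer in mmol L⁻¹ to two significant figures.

Nernst: E = (57.2/1) · log₁₀([out]/[in]), so log₁₀([out]/[in]) = 43.3 × 1 / 57.2 = 0.7570.
[out]/[in] = 10^(0.7570) = 5.715.
[out] = 5.715 × 26.3 = 150.3 mmol L⁻¹.

150 mmol L⁻¹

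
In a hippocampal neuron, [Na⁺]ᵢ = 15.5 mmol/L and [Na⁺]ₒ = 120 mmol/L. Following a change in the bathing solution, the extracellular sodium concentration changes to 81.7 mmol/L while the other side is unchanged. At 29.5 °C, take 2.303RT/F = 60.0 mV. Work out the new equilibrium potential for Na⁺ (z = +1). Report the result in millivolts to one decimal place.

After the shift: [Na⁺]_out = 81.7, [Na⁺]_in = 15.5 mmol/L.
E_new = (60.0/1)·log₁₀(81.7/15.5) = 60.00 · (0.7219) = 43.31 mV

43.3 mV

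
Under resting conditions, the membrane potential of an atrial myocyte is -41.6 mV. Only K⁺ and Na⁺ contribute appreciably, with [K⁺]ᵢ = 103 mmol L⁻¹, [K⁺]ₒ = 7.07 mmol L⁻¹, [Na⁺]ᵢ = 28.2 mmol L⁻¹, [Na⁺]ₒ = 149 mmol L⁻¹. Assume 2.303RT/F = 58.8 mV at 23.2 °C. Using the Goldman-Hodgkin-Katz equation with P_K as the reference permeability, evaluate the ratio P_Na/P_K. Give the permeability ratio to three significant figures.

Let α = P_Na/P_K. GHK: Vm = 58.8·log₁₀[(Kₒ + α·Naₒ)/(Kᵢ + α·Naᵢ)].
10^(Vm/58.8) = 10^(-41.6/58.8) = 0.19612
So 0.19612·(Kᵢ + α·Naᵢ) = Kₒ + α·Naₒ → α = (0.19612·103.0 − 7.07) / (149.0 − 0.19612·28.2)
α = (20.2 − 7.07) / (149.0 − 5.531) = 13.13/143.5 = 0.09152

0.0915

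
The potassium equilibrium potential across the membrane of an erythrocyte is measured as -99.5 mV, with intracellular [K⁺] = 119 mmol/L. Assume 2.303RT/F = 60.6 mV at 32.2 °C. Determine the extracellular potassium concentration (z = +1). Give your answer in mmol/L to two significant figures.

2.7 mmol/L

Nernst: E = (60.6/1) · log₁₀([out]/[in]), so log₁₀([out]/[in]) = -99.5 × 1 / 60.6 = -1.6419.
[out]/[in] = 10^(-1.6419) = 0.02281.
[out] = 0.02281 × 119 = 2.714 mmol/L.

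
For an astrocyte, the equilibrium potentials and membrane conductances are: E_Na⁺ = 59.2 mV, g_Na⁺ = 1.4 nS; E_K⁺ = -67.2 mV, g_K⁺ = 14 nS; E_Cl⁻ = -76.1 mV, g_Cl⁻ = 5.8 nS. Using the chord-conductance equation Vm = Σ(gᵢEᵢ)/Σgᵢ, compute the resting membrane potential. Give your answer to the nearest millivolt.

-61 mV

Σ gᵢEᵢ = 1.4·(59.2) + 14·(-67.2) + 5.8·(-76.1) = -1299.30
Σ gᵢ = 1.4 + 14 + 5.8 = 21.2
Vm = -1299.30 / 21.2 = -61.29 mV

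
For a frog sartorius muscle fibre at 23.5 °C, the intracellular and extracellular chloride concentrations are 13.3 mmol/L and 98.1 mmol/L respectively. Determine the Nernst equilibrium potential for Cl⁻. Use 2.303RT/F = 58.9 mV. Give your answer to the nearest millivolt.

E = (58.9/z) · log₁₀([Cl⁻]_out/[Cl⁻]_in) with z = -1.
For an anion, dividing by z = -1 reverses the sign.
= (58.9/-1) · log₁₀(98.1/13.3) = -58.90 · log₁₀(7.376)
= -58.90 · (0.8678) = -51.11 mV

-51 mV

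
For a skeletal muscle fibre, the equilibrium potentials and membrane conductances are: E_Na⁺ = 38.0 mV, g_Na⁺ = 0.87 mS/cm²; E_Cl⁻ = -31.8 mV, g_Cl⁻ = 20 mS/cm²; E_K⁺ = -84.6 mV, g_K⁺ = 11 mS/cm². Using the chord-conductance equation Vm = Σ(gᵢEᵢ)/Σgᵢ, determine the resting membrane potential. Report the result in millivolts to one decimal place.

-48.1 mV

Σ gᵢEᵢ = 0.87·(38.0) + 20·(-31.8) + 11·(-84.6) = -1533.54
Σ gᵢ = 0.87 + 20 + 11 = 31.87
Vm = -1533.54 / 31.87 = -48.12 mV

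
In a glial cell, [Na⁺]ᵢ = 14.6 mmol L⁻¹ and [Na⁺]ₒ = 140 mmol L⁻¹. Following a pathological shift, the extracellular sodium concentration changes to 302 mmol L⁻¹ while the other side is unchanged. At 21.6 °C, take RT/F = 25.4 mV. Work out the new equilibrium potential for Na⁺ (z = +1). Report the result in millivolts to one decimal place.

After the shift: [Na⁺]_out = 302, [Na⁺]_in = 14.6 mmol L⁻¹.
E_new = (25.4/1)·ln(302/14.6) = 25.40 · (3.0294) = 76.95 mV

76.9 mV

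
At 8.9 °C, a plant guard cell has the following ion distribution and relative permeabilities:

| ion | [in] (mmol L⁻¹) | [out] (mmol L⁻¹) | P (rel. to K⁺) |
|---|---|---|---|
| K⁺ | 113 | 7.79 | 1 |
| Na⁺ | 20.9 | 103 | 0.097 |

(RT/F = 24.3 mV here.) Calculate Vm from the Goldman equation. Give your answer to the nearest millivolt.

Vm = 24.3 · ln[(Σ P·[cation]ₒ + Σ P·[anion]ᵢ) / (Σ P·[cation]ᵢ + Σ P·[anion]ₒ)]
Numerator = 1×7.79 + 0.097×103 = 17.78
Denominator = 1×113 + 0.097×20.9 = 115
Vm = 24.3 · ln(0.15458) = 24.3 × (-1.8670) = -45.37 mV

-45 mV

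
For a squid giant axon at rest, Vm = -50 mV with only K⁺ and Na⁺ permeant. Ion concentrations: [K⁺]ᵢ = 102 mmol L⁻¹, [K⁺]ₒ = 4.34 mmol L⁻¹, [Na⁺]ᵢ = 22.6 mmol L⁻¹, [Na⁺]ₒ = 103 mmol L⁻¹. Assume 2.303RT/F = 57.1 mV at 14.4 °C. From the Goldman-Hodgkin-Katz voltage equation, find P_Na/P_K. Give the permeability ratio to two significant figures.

0.092

Let α = P_Na/P_K. GHK: Vm = 57.1·log₁₀[(Kₒ + α·Naₒ)/(Kᵢ + α·Naᵢ)].
10^(Vm/57.1) = 10^(-50.0/57.1) = 0.13315
So 0.13315·(Kᵢ + α·Naᵢ) = Kₒ + α·Naₒ → α = (0.13315·102.0 − 4.34) / (103.0 − 0.13315·22.6)
α = (13.58 − 4.34) / (103.0 − 3.009) = 9.241/99.99 = 0.09242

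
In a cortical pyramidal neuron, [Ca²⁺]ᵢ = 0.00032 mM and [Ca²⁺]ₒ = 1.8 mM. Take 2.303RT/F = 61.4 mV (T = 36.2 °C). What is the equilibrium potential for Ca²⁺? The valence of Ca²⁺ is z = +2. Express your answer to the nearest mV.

115 mV

E = (61.4/z) · log₁₀([Ca²⁺]_out/[Ca²⁺]_in) with z = +2.
= (61.4/2) · log₁₀(1.8/0.00032) = 30.70 · log₁₀(5625)
= 30.70 · (3.7501) = 115.13 mV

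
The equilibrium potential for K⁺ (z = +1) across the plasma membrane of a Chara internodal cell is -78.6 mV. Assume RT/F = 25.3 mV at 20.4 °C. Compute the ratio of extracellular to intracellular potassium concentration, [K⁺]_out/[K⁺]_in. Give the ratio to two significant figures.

ln([out]/[in]) = E·z/(25.3) = -78.6 × 1 / 25.3 = -3.1067
[out]/[in] = e^(-3.1067) = 0.04475

0.045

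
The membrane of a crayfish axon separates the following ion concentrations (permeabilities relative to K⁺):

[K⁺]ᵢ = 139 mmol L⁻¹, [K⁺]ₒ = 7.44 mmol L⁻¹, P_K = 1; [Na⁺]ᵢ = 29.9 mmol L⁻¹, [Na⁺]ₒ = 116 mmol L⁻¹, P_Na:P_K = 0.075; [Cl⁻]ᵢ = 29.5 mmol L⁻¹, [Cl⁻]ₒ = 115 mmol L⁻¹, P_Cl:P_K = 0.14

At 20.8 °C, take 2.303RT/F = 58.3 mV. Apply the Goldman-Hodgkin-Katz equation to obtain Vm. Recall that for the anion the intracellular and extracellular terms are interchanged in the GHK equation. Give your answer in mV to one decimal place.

-51.9 mV

Vm = 58.3 · log₁₀[(Σ P·[cation]ₒ + Σ P·[anion]ᵢ) / (Σ P·[cation]ᵢ + Σ P·[anion]ₒ)]
Numerator = 1×7.44 + 0.075×116 + 0.14×29.5 = 20.27
Denominator = 1×139 + 0.075×29.9 + 0.14×115 = 157.3
Vm = 58.3 · log₁₀(0.12883) = 58.3 × (-0.8900) = -51.89 mV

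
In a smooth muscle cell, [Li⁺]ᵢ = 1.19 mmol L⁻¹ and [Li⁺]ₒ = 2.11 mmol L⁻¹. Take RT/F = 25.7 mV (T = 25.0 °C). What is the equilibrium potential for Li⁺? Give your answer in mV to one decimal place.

E = (25.7/z) · ln([Li⁺]_out/[Li⁺]_in) with z = +1.
= (25.7/1) · ln(2.11/1.19) = 25.70 · ln(1.773)
= 25.70 · (0.5727) = 14.72 mV

14.7 mV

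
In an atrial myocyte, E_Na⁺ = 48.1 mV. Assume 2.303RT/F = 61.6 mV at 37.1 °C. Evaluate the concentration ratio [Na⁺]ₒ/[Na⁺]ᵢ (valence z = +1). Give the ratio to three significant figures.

6.04

log₁₀([out]/[in]) = E·z/(61.6) = 48.1 × 1 / 61.6 = 0.7808
[out]/[in] = 10^(0.7808) = 6.037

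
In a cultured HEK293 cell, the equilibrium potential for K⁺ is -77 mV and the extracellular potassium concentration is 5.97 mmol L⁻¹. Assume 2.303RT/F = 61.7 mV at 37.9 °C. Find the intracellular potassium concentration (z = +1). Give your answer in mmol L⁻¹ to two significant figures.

Nernst: E = (61.7/1) · log₁₀([out]/[in]), so log₁₀([out]/[in]) = -77.0 × 1 / 61.7 = -1.2480.
[out]/[in] = 10^(-1.2480) = 0.0565.
[in] = 5.97 / 0.0565 = 105.7 mmol L⁻¹.

110 mmol L⁻¹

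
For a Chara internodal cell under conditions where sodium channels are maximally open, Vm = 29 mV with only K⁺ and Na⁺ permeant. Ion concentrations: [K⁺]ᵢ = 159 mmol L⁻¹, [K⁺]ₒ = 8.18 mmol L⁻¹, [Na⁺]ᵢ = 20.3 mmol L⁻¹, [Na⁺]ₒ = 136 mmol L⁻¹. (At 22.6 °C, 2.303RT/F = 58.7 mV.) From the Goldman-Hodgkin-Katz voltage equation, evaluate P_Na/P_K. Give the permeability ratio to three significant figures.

Let α = P_Na/P_K. GHK: Vm = 58.7·log₁₀[(Kₒ + α·Naₒ)/(Kᵢ + α·Naᵢ)].
10^(Vm/58.7) = 10^(29.0/58.7) = 3.1192
So 3.1192·(Kᵢ + α·Naᵢ) = Kₒ + α·Naₒ → α = (3.1192·159.0 − 8.18) / (136.0 − 3.1192·20.3)
α = (495.9 − 8.18) / (136.0 − 63.32) = 487.8/72.68 = 6.711

6.71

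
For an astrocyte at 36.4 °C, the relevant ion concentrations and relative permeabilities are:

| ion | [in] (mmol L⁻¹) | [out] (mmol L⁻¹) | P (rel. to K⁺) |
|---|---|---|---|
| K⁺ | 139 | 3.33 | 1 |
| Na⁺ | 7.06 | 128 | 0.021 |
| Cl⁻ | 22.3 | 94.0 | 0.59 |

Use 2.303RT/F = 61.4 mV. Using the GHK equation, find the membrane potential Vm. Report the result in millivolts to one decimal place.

Vm = 61.4 · log₁₀[(Σ P·[cation]ₒ + Σ P·[anion]ᵢ) / (Σ P·[cation]ᵢ + Σ P·[anion]ₒ)]
Numerator = 1×3.33 + 0.021×128 + 0.59×22.3 = 19.18
Denominator = 1×139 + 0.021×7.06 + 0.59×94.0 = 194.6
Vm = 61.4 · log₁₀(0.098531) = 61.4 × (-1.0064) = -61.79 mV

-61.8 mV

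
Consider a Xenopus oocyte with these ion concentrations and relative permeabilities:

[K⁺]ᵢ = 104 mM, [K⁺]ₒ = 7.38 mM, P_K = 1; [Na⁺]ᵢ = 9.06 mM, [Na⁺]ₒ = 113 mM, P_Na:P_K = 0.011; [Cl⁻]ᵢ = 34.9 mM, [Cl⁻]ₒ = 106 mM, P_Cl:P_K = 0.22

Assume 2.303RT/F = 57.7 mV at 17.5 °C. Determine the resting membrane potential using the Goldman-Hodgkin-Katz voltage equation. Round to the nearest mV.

Vm = 57.7 · log₁₀[(Σ P·[cation]ₒ + Σ P·[anion]ᵢ) / (Σ P·[cation]ᵢ + Σ P·[anion]ₒ)]
Numerator = 1×7.38 + 0.011×113 + 0.22×34.9 = 16.3
Denominator = 1×104 + 0.011×9.06 + 0.22×106 = 127.4
Vm = 57.7 · log₁₀(0.12793) = 57.7 × (-0.8930) = -51.53 mV

-52 mV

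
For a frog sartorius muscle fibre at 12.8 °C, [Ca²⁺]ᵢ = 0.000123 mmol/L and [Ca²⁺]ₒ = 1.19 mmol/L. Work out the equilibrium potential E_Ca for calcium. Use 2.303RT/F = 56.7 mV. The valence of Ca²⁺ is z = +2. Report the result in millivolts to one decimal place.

113.0 mV

E = (56.7/z) · log₁₀([Ca²⁺]_out/[Ca²⁺]_in) with z = +2.
= (56.7/2) · log₁₀(1.19/0.000123) = 28.35 · log₁₀(9675)
= 28.35 · (3.9856) = 112.99 mV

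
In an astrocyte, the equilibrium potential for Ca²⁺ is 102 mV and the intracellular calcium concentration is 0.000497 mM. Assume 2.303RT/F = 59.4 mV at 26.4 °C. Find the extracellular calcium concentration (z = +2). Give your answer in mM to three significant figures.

Nernst: E = (59.4/2) · log₁₀([out]/[in]), so log₁₀([out]/[in]) = 102.0 × 2 / 59.4 = 3.4343.
[out]/[in] = 10^(3.4343) = 2719.
[out] = 2719 × 0.000497 = 1.351 mM.

1.35 mM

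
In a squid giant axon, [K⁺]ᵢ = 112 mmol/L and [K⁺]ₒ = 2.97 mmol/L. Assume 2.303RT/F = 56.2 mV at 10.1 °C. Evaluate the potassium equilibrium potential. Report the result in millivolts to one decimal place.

-88.6 mV

E = (56.2/z) · log₁₀([K⁺]_out/[K⁺]_in) with z = +1.
= (56.2/1) · log₁₀(2.97/112) = 56.20 · log₁₀(0.02652)
= 56.20 · (-1.5765) = -88.60 mV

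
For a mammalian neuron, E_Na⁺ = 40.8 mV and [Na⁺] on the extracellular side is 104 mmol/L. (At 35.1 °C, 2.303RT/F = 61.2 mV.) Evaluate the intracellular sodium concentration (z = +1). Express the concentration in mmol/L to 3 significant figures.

22.4 mmol/L

Nernst: E = (61.2/1) · log₁₀([out]/[in]), so log₁₀([out]/[in]) = 40.8 × 1 / 61.2 = 0.6667.
[out]/[in] = 10^(0.6667) = 4.642.
[in] = 104 / 4.642 = 22.41 mmol/L.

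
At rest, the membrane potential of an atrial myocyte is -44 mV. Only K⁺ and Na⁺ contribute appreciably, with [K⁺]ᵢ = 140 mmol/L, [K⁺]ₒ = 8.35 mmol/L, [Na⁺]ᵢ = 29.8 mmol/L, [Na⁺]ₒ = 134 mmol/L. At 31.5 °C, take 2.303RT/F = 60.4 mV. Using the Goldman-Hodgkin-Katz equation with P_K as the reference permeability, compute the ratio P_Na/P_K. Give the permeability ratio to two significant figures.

Let α = P_Na/P_K. GHK: Vm = 60.4·log₁₀[(Kₒ + α·Naₒ)/(Kᵢ + α·Naᵢ)].
10^(Vm/60.4) = 10^(-44.0/60.4) = 0.18686
So 0.18686·(Kᵢ + α·Naᵢ) = Kₒ + α·Naₒ → α = (0.18686·140.0 − 8.35) / (134.0 − 0.18686·29.8)
α = (26.16 − 8.35) / (134.0 − 5.569) = 17.81/128.4 = 0.1387

0.14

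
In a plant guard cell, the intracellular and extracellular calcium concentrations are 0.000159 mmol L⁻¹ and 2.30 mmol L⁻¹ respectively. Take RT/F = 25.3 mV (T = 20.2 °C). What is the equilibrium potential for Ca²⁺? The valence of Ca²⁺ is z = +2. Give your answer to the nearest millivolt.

E = (25.3/z) · ln([Ca²⁺]_out/[Ca²⁺]_in) with z = +2.
= (25.3/2) · ln(2.30/0.000159) = 12.65 · ln(1.447e+04)
= 12.65 · (9.5795) = 121.18 mV

121 mV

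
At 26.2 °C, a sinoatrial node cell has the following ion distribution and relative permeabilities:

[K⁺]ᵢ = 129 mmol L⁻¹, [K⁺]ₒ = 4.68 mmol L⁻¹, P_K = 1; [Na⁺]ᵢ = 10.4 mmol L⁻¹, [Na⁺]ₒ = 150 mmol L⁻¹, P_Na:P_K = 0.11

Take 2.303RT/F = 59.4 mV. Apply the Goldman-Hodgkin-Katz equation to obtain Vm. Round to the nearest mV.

-47 mV

Vm = 59.4 · log₁₀[(Σ P·[cation]ₒ + Σ P·[anion]ᵢ) / (Σ P·[cation]ᵢ + Σ P·[anion]ₒ)]
Numerator = 1×4.68 + 0.11×150 = 21.18
Denominator = 1×129 + 0.11×10.4 = 130.1
Vm = 59.4 · log₁₀(0.16274) = 59.4 × (-0.7885) = -46.84 mV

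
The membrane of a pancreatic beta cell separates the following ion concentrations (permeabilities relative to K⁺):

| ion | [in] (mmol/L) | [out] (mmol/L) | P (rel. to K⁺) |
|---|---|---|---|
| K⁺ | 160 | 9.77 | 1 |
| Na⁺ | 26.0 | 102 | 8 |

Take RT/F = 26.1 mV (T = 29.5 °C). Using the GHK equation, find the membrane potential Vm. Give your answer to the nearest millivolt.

Vm = 26.1 · ln[(Σ P·[cation]ₒ + Σ P·[anion]ᵢ) / (Σ P·[cation]ᵢ + Σ P·[anion]ₒ)]
Numerator = 1×9.77 + 8×102 = 825.8
Denominator = 1×160 + 8×26.0 = 368
Vm = 26.1 · ln(2.2439) = 26.1 × (0.8082) = 21.09 mV

21 mV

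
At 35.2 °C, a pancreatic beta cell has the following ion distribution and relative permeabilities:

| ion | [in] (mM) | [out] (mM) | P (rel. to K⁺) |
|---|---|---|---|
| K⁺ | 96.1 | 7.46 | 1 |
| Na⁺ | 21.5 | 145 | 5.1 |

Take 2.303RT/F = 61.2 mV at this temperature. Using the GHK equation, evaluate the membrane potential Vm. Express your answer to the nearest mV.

Vm = 61.2 · log₁₀[(Σ P·[cation]ₒ + Σ P·[anion]ᵢ) / (Σ P·[cation]ᵢ + Σ P·[anion]ₒ)]
Numerator = 1×7.46 + 5.1×145 = 747
Denominator = 1×96.1 + 5.1×21.5 = 205.8
Vm = 61.2 · log₁₀(3.6304) = 61.2 × (0.5600) = 34.27 mV

34 mV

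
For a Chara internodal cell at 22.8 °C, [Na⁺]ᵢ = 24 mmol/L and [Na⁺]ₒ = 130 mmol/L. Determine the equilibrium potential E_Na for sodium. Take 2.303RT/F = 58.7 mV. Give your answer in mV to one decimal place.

E = (58.7/z) · log₁₀([Na⁺]_out/[Na⁺]_in) with z = +1.
= (58.7/1) · log₁₀(130/24) = 58.70 · log₁₀(5.417)
= 58.70 · (0.7337) = 43.07 mV

43.1 mV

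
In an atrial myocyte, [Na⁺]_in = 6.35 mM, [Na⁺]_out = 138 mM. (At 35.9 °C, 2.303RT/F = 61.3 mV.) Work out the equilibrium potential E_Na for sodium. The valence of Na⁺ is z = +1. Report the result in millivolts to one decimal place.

82.0 mV

E = (61.3/z) · log₁₀([Na⁺]_out/[Na⁺]_in) with z = +1.
= (61.3/1) · log₁₀(138/6.35) = 61.30 · log₁₀(21.73)
= 61.30 · (1.3371) = 81.96 mV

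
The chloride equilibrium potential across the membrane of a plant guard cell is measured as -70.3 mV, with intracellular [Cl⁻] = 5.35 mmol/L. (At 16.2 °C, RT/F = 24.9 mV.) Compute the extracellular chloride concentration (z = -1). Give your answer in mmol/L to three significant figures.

90.1 mmol/L

Nernst: E = (24.9/-1) · ln([out]/[in]), so ln([out]/[in]) = -70.3 × -1 / 24.9 = 2.8233.
[out]/[in] = e^(2.8233) = 16.83.
[out] = 16.83 × 5.35 = 90.05 mmol/L.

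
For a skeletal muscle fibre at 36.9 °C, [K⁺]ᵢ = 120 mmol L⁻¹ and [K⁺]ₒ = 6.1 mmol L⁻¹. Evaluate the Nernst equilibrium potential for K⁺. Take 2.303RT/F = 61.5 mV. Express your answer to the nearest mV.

-80 mV

E = (61.5/z) · log₁₀([K⁺]_out/[K⁺]_in) with z = +1.
= (61.5/1) · log₁₀(6.1/120) = 61.50 · log₁₀(0.05083)
= 61.50 · (-1.2939) = -79.57 mV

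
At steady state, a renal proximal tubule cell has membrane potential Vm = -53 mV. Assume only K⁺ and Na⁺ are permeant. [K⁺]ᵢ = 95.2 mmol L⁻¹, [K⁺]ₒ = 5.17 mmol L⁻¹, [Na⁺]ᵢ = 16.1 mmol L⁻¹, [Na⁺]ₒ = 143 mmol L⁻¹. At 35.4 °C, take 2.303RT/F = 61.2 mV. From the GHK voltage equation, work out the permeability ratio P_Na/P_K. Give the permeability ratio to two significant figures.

Let α = P_Na/P_K. GHK: Vm = 61.2·log₁₀[(Kₒ + α·Naₒ)/(Kᵢ + α·Naᵢ)].
10^(Vm/61.2) = 10^(-53.0/61.2) = 0.13614
So 0.13614·(Kᵢ + α·Naᵢ) = Kₒ + α·Naₒ → α = (0.13614·95.2 − 5.17) / (143.0 − 0.13614·16.1)
α = (12.96 − 5.17) / (143.0 − 2.192) = 7.791/140.8 = 0.05533

0.055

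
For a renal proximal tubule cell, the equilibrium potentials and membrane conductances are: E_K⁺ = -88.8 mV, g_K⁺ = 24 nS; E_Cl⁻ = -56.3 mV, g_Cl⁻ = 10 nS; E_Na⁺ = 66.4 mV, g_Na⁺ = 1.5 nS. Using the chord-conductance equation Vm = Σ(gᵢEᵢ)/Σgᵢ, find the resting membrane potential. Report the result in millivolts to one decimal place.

Σ gᵢEᵢ = 24·(-88.8) + 10·(-56.3) + 1.5·(66.4) = -2594.60
Σ gᵢ = 24 + 10 + 1.5 = 35.5
Vm = -2594.60 / 35.5 = -73.09 mV

-73.1 mV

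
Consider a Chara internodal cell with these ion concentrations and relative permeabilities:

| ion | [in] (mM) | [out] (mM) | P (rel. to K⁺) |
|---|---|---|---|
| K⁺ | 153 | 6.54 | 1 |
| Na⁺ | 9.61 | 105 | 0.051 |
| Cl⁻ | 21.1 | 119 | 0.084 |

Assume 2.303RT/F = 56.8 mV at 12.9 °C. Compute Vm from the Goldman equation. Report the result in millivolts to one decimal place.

Vm = 56.8 · log₁₀[(Σ P·[cation]ₒ + Σ P·[anion]ᵢ) / (Σ P·[cation]ᵢ + Σ P·[anion]ₒ)]
Numerator = 1×6.54 + 0.051×105 + 0.084×21.1 = 13.67
Denominator = 1×153 + 0.051×9.61 + 0.084×119 = 163.5
Vm = 56.8 · log₁₀(0.0836) = 56.8 × (-1.0778) = -61.22 mV

-61.2 mV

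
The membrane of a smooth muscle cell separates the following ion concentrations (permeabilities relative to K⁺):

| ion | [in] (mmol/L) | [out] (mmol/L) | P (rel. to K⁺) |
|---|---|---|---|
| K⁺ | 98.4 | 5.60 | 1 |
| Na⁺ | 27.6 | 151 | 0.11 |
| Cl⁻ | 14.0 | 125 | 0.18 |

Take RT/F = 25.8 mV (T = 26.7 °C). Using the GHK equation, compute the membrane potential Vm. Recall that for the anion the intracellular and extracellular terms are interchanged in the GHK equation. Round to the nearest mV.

Vm = 25.8 · ln[(Σ P·[cation]ₒ + Σ P·[anion]ᵢ) / (Σ P·[cation]ᵢ + Σ P·[anion]ₒ)]
Numerator = 1×5.60 + 0.11×151 + 0.18×14.0 = 24.73
Denominator = 1×98.4 + 0.11×27.6 + 0.18×125 = 123.9
Vm = 25.8 · ln(0.19954) = 25.8 × (-1.6117) = -41.58 mV

-42 mV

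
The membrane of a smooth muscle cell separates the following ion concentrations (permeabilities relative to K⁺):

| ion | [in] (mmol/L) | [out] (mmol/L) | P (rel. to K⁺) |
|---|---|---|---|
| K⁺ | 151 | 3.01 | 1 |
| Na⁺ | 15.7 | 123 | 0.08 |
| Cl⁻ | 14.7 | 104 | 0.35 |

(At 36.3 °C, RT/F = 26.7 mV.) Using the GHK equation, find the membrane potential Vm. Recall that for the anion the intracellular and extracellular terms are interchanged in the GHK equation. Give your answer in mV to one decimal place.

-62.7 mV

Vm = 26.7 · ln[(Σ P·[cation]ₒ + Σ P·[anion]ᵢ) / (Σ P·[cation]ᵢ + Σ P·[anion]ₒ)]
Numerator = 1×3.01 + 0.08×123 + 0.35×14.7 = 17.99
Denominator = 1×151 + 0.08×15.7 + 0.35×104 = 188.7
Vm = 26.7 · ln(0.095385) = 26.7 × (-2.3498) = -62.74 mV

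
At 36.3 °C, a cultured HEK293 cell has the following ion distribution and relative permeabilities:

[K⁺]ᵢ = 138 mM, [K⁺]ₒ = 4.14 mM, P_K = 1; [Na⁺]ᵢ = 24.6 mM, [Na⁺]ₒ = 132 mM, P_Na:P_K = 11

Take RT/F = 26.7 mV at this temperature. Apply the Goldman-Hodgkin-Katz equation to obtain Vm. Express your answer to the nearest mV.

34 mV

Vm = 26.7 · ln[(Σ P·[cation]ₒ + Σ P·[anion]ᵢ) / (Σ P·[cation]ᵢ + Σ P·[anion]ₒ)]
Numerator = 1×4.14 + 11×132 = 1456
Denominator = 1×138 + 11×24.6 = 408.6
Vm = 26.7 · ln(3.5637) = 26.7 × (1.2708) = 33.93 mV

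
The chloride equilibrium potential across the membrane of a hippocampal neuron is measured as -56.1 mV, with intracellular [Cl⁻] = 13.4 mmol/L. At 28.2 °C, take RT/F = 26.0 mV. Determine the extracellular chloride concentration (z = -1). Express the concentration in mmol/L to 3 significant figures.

116 mmol/L

Nernst: E = (26.0/-1) · ln([out]/[in]), so ln([out]/[in]) = -56.1 × -1 / 26.0 = 2.1577.
[out]/[in] = e^(2.1577) = 8.651.
[out] = 8.651 × 13.4 = 115.9 mmol/L.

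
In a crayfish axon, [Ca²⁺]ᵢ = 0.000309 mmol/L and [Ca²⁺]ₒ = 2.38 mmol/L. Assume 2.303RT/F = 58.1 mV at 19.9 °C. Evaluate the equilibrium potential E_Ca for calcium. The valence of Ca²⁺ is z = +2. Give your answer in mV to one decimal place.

E = (58.1/z) · log₁₀([Ca²⁺]_out/[Ca²⁺]_in) with z = +2.
= (58.1/2) · log₁₀(2.38/0.000309) = 29.05 · log₁₀(7702)
= 29.05 · (3.8866) = 112.91 mV

112.9 mV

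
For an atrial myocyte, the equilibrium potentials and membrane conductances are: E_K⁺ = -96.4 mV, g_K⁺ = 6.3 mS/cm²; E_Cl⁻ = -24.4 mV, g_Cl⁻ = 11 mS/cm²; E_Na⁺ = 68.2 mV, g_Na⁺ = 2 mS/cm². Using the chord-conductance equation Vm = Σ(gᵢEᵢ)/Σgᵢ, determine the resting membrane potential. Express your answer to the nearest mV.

Σ gᵢEᵢ = 6.3·(-96.4) + 11·(-24.4) + 2·(68.2) = -739.32
Σ gᵢ = 6.3 + 11 + 2 = 19.3
Vm = -739.32 / 19.3 = -38.31 mV

-38 mV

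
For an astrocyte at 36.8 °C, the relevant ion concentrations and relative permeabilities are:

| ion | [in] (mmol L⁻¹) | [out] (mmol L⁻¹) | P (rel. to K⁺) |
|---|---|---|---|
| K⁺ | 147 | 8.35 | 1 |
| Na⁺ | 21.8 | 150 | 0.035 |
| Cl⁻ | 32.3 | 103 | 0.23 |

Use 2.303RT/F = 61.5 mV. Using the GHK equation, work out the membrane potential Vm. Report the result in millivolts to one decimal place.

Vm = 61.5 · log₁₀[(Σ P·[cation]ₒ + Σ P·[anion]ᵢ) / (Σ P·[cation]ᵢ + Σ P·[anion]ₒ)]
Numerator = 1×8.35 + 0.035×150 + 0.23×32.3 = 21.03
Denominator = 1×147 + 0.035×21.8 + 0.23×103 = 171.5
Vm = 61.5 · log₁₀(0.12265) = 61.5 × (-0.9113) = -56.05 mV

-56.0 mV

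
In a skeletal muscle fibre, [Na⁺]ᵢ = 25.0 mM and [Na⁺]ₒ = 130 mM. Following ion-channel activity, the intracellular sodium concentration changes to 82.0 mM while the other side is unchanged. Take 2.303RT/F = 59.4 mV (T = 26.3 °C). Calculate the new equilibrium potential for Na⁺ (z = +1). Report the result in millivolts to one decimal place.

11.9 mV

After the shift: [Na⁺]_out = 130, [Na⁺]_in = 82.0 mM.
E_new = (59.4/1)·log₁₀(130/82.0) = 59.40 · (0.2001) = 11.89 mV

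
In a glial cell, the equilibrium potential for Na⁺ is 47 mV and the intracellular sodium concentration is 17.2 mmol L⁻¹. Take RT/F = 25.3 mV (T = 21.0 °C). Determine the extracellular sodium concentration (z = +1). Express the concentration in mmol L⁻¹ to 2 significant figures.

Nernst: E = (25.3/1) · ln([out]/[in]), so ln([out]/[in]) = 47.0 × 1 / 25.3 = 1.8577.
[out]/[in] = e^(1.8577) = 6.409.
[out] = 6.409 × 17.2 = 110.2 mmol L⁻¹.

110 mmol L⁻¹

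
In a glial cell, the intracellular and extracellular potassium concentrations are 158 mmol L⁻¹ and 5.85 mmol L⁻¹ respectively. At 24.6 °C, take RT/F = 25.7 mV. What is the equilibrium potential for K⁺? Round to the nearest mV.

E = (25.7/z) · ln([K⁺]_out/[K⁺]_in) with z = +1.
= (25.7/1) · ln(5.85/158) = 25.70 · ln(0.03703)
= 25.70 · (-3.2962) = -84.71 mV

-85 mV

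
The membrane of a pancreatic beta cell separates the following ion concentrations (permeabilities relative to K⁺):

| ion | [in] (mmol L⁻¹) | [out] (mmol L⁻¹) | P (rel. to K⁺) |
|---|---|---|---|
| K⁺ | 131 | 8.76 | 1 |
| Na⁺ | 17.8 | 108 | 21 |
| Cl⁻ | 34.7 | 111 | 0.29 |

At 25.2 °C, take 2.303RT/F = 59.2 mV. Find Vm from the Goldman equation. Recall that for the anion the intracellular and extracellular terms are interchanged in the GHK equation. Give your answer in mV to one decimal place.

Vm = 59.2 · log₁₀[(Σ P·[cation]ₒ + Σ P·[anion]ᵢ) / (Σ P·[cation]ᵢ + Σ P·[anion]ₒ)]
Numerator = 1×8.76 + 21×108 + 0.29×34.7 = 2287
Denominator = 1×131 + 21×17.8 + 0.29×111 = 537
Vm = 59.2 · log₁₀(4.2586) = 59.2 × (0.6293) = 37.25 mV

37.3 mV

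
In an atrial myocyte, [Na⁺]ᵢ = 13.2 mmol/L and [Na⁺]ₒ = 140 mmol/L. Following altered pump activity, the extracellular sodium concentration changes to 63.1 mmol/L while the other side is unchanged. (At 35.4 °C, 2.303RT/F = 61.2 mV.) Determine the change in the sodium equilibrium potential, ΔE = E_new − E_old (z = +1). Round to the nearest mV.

-21 mV

E_old = (61.2/1)·log₁₀(140/13.2) = 62.76 mV
E_new = (61.2/1)·log₁₀(63.1/13.2) = 41.58 mV
ΔE = 41.58 − (62.76) = -21.18 mV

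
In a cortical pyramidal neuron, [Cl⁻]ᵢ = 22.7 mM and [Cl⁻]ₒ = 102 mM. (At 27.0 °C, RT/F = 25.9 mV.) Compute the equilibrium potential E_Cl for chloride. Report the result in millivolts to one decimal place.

E = (25.9/z) · ln([Cl⁻]_out/[Cl⁻]_in) with z = -1.
For an anion, dividing by z = -1 reverses the sign.
= (25.9/-1) · ln(102/22.7) = -25.90 · ln(4.493)
= -25.90 · (1.5026) = -38.92 mV

-38.9 mV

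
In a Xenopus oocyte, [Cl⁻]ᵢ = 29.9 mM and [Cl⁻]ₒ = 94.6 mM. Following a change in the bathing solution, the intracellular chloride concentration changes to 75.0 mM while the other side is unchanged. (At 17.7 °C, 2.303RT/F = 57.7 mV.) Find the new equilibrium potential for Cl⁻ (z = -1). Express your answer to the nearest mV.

After the shift: [Cl⁻]_out = 94.6, [Cl⁻]_in = 75.0 mM.
E_new = (57.7/-1)·log₁₀(94.6/75.0) = -57.70 · (0.1008) = -5.82 mV

-6 mV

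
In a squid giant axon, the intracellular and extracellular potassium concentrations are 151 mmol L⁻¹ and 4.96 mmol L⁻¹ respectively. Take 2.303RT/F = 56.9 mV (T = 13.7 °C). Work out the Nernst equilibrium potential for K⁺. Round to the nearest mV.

-84 mV

E = (56.9/z) · log₁₀([K⁺]_out/[K⁺]_in) with z = +1.
= (56.9/1) · log₁₀(4.96/151) = 56.90 · log₁₀(0.03285)
= 56.90 · (-1.4835) = -84.41 mV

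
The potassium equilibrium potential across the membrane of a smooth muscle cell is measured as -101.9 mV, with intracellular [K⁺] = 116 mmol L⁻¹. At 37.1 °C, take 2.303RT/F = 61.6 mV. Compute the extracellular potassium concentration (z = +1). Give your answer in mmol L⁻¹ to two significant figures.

2.6 mmol L⁻¹

Nernst: E = (61.6/1) · log₁₀([out]/[in]), so log₁₀([out]/[in]) = -101.9 × 1 / 61.6 = -1.6542.
[out]/[in] = 10^(-1.6542) = 0.02217.
[out] = 0.02217 × 116 = 2.572 mmol L⁻¹.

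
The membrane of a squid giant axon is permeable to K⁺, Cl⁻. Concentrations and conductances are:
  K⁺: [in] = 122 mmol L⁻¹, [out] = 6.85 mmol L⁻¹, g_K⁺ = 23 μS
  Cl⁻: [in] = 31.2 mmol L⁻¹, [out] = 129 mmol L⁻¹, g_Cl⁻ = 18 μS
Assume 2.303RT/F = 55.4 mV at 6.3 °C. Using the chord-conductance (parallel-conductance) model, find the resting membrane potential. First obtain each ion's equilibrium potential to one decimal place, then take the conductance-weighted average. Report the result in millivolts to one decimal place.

-53.9 mV

E_K⁺ = (55.4/1)·log₁₀(6.85/122) = -69.3 mV
E_Cl⁻ = (55.4/-1)·log₁₀(129/31.2) = -34.2 mV
Vm = (Σ gᵢEᵢ)/(Σ gᵢ) = (23·-69.3 + 18·-34.2) / (23 + 18)
= -2209.50 / 41 = -53.89 mV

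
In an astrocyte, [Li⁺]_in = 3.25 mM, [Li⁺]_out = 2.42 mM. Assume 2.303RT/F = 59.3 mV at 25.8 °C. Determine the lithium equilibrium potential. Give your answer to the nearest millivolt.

-8 mV

E = (59.3/z) · log₁₀([Li⁺]_out/[Li⁺]_in) with z = +1.
= (59.3/1) · log₁₀(2.42/3.25) = 59.30 · log₁₀(0.7446)
= 59.30 · (-0.1281) = -7.59 mV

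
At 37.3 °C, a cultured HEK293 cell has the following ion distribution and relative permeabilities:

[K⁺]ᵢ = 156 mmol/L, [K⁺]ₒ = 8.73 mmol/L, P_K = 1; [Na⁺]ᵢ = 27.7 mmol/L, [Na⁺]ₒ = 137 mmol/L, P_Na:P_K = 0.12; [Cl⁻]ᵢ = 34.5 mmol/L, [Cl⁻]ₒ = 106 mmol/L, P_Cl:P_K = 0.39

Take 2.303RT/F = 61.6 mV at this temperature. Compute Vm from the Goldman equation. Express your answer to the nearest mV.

Vm = 61.6 · log₁₀[(Σ P·[cation]ₒ + Σ P·[anion]ᵢ) / (Σ P·[cation]ᵢ + Σ P·[anion]ₒ)]
Numerator = 1×8.73 + 0.12×137 + 0.39×34.5 = 38.62
Denominator = 1×156 + 0.12×27.7 + 0.39×106 = 200.7
Vm = 61.6 · log₁₀(0.19249) = 61.6 × (-0.7156) = -44.08 mV

-44 mV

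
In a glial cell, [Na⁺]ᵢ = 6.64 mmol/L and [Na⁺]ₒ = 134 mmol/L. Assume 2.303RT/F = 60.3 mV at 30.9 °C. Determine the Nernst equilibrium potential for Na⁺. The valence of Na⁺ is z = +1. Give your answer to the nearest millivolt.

79 mV

E = (60.3/z) · log₁₀([Na⁺]_out/[Na⁺]_in) with z = +1.
= (60.3/1) · log₁₀(134/6.64) = 60.30 · log₁₀(20.18)
= 60.30 · (1.3049) = 78.69 mV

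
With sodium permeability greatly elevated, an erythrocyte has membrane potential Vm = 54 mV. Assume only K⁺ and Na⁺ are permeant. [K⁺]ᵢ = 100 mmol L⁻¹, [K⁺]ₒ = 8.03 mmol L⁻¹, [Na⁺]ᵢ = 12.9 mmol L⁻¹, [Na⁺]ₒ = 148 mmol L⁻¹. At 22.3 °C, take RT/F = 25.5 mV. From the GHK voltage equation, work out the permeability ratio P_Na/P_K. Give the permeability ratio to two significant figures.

Let α = P_Na/P_K. GHK: Vm = 25.5·ln[(Kₒ + α·Naₒ)/(Kᵢ + α·Naᵢ)].
e^(Vm/25.5) = e^(54.0/25.5) = 8.3116
So 8.3116·(Kᵢ + α·Naᵢ) = Kₒ + α·Naₒ → α = (8.3116·100.0 − 8.03) / (148.0 − 8.3116·12.9)
α = (831.2 − 8.03) / (148.0 − 107.2) = 823.1/40.78 = 20.18

20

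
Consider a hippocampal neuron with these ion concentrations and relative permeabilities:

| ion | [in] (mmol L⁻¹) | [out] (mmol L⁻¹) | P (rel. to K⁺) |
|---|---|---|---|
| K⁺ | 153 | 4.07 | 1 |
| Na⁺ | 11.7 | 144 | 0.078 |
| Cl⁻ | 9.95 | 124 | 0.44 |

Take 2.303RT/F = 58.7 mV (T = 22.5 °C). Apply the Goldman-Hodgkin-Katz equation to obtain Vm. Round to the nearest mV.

-60 mV

Vm = 58.7 · log₁₀[(Σ P·[cation]ₒ + Σ P·[anion]ᵢ) / (Σ P·[cation]ᵢ + Σ P·[anion]ₒ)]
Numerator = 1×4.07 + 0.078×144 + 0.44×9.95 = 19.68
Denominator = 1×153 + 0.078×11.7 + 0.44×124 = 208.5
Vm = 58.7 · log₁₀(0.094401) = 58.7 × (-1.0250) = -60.17 mV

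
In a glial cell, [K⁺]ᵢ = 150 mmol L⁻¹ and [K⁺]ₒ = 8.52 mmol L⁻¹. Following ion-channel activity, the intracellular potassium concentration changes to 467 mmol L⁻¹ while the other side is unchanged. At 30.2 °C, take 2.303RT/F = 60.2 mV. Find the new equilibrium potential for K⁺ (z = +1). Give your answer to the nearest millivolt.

-105 mV

After the shift: [K⁺]_out = 8.52, [K⁺]_in = 467 mmol L⁻¹.
E_new = (60.2/1)·log₁₀(8.52/467) = 60.20 · (-1.7389) = -104.68 mV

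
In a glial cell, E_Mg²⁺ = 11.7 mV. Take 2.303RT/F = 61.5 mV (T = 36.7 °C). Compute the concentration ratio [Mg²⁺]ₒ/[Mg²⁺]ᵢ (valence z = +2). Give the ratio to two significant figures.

log₁₀([out]/[in]) = E·z/(61.5) = 11.7 × 2 / 61.5 = 0.3805
[out]/[in] = 10^(0.3805) = 2.402

2.4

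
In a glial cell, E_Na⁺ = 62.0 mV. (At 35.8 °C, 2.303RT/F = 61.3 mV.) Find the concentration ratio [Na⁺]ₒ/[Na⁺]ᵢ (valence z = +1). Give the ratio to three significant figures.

log₁₀([out]/[in]) = E·z/(61.3) = 62.0 × 1 / 61.3 = 1.0114
[out]/[in] = 10^(1.0114) = 10.27

10.3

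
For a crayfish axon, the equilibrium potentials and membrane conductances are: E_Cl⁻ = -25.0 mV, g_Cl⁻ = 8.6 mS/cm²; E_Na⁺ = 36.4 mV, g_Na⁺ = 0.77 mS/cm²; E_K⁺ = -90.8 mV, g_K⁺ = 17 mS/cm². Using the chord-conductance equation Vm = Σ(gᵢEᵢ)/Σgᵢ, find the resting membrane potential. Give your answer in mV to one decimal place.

-65.6 mV

Σ gᵢEᵢ = 8.6·(-25.0) + 0.77·(36.4) + 17·(-90.8) = -1730.57
Σ gᵢ = 8.6 + 0.77 + 17 = 26.37
Vm = -1730.57 / 26.37 = -65.63 mV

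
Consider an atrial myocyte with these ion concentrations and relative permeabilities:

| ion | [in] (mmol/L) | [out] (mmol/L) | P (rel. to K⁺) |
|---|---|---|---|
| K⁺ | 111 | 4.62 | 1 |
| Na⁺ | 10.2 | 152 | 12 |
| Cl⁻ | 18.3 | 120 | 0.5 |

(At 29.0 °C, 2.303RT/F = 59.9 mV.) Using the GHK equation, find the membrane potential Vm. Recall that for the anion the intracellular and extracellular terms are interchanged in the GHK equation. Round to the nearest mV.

Vm = 59.9 · log₁₀[(Σ P·[cation]ₒ + Σ P·[anion]ᵢ) / (Σ P·[cation]ᵢ + Σ P·[anion]ₒ)]
Numerator = 1×4.62 + 12×152 + 0.5×18.3 = 1838
Denominator = 1×111 + 12×10.2 + 0.5×120 = 293.4
Vm = 59.9 · log₁₀(6.2637) = 59.9 × (0.7968) = 47.73 mV

48 mV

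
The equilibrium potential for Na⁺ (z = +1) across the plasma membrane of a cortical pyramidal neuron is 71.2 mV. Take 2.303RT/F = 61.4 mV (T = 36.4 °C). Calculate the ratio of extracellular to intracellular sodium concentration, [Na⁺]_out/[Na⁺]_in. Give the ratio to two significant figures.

log₁₀([out]/[in]) = E·z/(61.4) = 71.2 × 1 / 61.4 = 1.1596
[out]/[in] = 10^(1.1596) = 14.44

14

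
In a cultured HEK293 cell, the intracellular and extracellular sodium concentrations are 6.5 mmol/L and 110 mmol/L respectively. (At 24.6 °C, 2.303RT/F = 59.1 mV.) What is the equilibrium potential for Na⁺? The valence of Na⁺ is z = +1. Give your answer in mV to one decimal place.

72.6 mV

E = (59.1/z) · log₁₀([Na⁺]_out/[Na⁺]_in) with z = +1.
= (59.1/1) · log₁₀(110/6.5) = 59.10 · log₁₀(16.92)
= 59.10 · (1.2285) = 72.60 mV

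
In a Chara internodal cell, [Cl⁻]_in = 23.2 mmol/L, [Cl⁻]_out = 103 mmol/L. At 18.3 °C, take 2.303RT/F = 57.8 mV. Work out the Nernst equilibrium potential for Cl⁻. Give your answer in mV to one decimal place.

-37.4 mV

E = (57.8/z) · log₁₀([Cl⁻]_out/[Cl⁻]_in) with z = -1.
For an anion, dividing by z = -1 reverses the sign.
= (57.8/-1) · log₁₀(103/23.2) = -57.80 · log₁₀(4.44)
= -57.80 · (0.6473) = -37.42 mV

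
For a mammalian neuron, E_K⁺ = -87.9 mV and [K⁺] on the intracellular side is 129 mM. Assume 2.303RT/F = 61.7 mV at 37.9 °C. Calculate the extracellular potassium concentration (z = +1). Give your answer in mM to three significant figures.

4.85 mM

Nernst: E = (61.7/1) · log₁₀([out]/[in]), so log₁₀([out]/[in]) = -87.9 × 1 / 61.7 = -1.4246.
[out]/[in] = 10^(-1.4246) = 0.03762.
[out] = 0.03762 × 129 = 4.852 mM.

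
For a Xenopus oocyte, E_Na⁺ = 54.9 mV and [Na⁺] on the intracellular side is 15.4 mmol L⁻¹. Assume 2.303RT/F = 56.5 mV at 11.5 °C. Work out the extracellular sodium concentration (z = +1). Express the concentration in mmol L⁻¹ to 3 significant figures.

144 mmol L⁻¹

Nernst: E = (56.5/1) · log₁₀([out]/[in]), so log₁₀([out]/[in]) = 54.9 × 1 / 56.5 = 0.9717.
[out]/[in] = 10^(0.9717) = 9.369.
[out] = 9.369 × 15.4 = 144.3 mmol L⁻¹.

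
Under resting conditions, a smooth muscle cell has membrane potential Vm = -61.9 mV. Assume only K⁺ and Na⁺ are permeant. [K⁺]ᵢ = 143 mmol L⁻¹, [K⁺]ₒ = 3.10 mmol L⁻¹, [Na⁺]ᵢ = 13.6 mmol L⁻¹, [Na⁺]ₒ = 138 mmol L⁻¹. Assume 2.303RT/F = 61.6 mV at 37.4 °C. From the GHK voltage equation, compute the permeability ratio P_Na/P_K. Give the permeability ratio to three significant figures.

Let α = P_Na/P_K. GHK: Vm = 61.6·log₁₀[(Kₒ + α·Naₒ)/(Kᵢ + α·Naᵢ)].
10^(Vm/61.6) = 10^(-61.9/61.6) = 0.098885
So 0.098885·(Kᵢ + α·Naᵢ) = Kₒ + α·Naₒ → α = (0.098885·143.0 − 3.1) / (138.0 − 0.098885·13.6)
α = (14.14 − 3.1) / (138.0 − 1.345) = 11.04/136.7 = 0.08079

0.0808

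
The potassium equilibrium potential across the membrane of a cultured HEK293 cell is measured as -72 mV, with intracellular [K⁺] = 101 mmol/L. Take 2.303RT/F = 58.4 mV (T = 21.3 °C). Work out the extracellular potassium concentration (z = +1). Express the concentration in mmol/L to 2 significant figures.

5.9 mmol/L

Nernst: E = (58.4/1) · log₁₀([out]/[in]), so log₁₀([out]/[in]) = -72.0 × 1 / 58.4 = -1.2329.
[out]/[in] = 10^(-1.2329) = 0.0585.
[out] = 0.0585 × 101 = 5.908 mmol/L.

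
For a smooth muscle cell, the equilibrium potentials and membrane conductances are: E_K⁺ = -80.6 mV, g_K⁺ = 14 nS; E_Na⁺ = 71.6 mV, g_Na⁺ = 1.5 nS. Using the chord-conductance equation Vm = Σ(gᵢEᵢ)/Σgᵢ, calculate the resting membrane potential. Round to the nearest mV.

Σ gᵢEᵢ = 14·(-80.6) + 1.5·(71.6) = -1021.00
Σ gᵢ = 14 + 1.5 = 15.5
Vm = -1021.00 / 15.5 = -65.87 mV

-66 mV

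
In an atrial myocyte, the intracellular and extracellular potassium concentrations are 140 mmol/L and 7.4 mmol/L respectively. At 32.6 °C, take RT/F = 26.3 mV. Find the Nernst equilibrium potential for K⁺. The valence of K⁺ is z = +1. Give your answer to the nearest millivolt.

-77 mV

E = (26.3/z) · ln([K⁺]_out/[K⁺]_in) with z = +1.
= (26.3/1) · ln(7.4/140) = 26.30 · ln(0.05286)
= 26.30 · (-2.9402) = -77.33 mV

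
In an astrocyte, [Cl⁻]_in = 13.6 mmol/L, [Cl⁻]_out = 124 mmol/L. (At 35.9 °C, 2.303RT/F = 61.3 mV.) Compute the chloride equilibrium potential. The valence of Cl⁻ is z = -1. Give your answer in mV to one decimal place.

-58.8 mV

E = (61.3/z) · log₁₀([Cl⁻]_out/[Cl⁻]_in) with z = -1.
For an anion, dividing by z = -1 reverses the sign.
= (61.3/-1) · log₁₀(124/13.6) = -61.30 · log₁₀(9.118)
= -61.30 · (0.9599) = -58.84 mV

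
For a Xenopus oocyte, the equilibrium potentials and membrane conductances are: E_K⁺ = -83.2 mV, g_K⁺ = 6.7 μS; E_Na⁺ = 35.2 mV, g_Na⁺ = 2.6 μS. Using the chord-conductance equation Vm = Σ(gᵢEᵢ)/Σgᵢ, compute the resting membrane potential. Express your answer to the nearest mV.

-50 mV

Σ gᵢEᵢ = 6.7·(-83.2) + 2.6·(35.2) = -465.92
Σ gᵢ = 6.7 + 2.6 = 9.3
Vm = -465.92 / 9.3 = -50.10 mV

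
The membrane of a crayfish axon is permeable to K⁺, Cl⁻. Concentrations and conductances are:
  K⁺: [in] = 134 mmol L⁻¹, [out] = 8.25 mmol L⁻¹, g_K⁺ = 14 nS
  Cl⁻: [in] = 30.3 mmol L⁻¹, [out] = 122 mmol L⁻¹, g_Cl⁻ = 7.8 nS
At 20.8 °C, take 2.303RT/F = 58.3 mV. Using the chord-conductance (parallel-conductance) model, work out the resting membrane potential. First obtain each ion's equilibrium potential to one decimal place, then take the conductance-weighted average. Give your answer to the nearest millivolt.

E_K⁺ = (58.3/1)·log₁₀(8.25/134) = -70.6 mV
E_Cl⁻ = (58.3/-1)·log₁₀(122/30.3) = -35.3 mV
Vm = (Σ gᵢEᵢ)/(Σ gᵢ) = (14·-70.6 + 7.8·-35.3) / (14 + 7.8)
= -1263.74 / 21.8 = -57.97 mV

-58 mV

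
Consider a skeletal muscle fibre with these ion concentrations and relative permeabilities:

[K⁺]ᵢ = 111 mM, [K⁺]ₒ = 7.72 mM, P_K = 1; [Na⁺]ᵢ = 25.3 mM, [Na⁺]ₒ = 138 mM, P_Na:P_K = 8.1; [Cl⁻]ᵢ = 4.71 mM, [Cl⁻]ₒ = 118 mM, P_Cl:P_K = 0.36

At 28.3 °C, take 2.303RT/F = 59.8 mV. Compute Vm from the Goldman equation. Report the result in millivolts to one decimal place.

Vm = 59.8 · log₁₀[(Σ P·[cation]ₒ + Σ P·[anion]ᵢ) / (Σ P·[cation]ᵢ + Σ P·[anion]ₒ)]
Numerator = 1×7.72 + 8.1×138 + 0.36×4.71 = 1127
Denominator = 1×111 + 8.1×25.3 + 0.36×118 = 358.4
Vm = 59.8 · log₁₀(3.145) = 59.8 × (0.4976) = 29.76 mV

29.8 mV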